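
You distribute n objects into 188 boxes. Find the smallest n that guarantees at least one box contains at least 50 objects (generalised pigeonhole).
n = (50 − 1)·188 + 1 = 9213

By the generalised pigeonhole principle, to guarantee some box contains ≥ r objects we need more than (r − 1) · k objects total. Threshold: n = (r − 1) · k + 1. With r = 50 and k = 188: n = 49 · 188 + 1 = 9212 + 1 = 9213. For n = 9212 = 49 · 188, we can put exactly 49 objects in every box, avoiding 50 in any single one — so 9213 is tight.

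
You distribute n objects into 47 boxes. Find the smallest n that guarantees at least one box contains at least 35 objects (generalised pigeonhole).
n = (35 − 1)·47 + 1 = 1599

By the generalised pigeonhole principle, to guarantee some box contains ≥ r objects we need more than (r − 1) · k objects total. Threshold: n = (r − 1) · k + 1. With r = 35 and k = 47: n = 34 · 47 + 1 = 1598 + 1 = 1599. For n = 1598 = 34 · 47, we can put exactly 34 objects in every box, avoiding 35 in any single one — so 1599 is tight.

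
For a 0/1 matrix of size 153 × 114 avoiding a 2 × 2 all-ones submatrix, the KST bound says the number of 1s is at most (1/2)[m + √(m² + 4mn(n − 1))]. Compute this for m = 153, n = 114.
z(153, 114; 2, 2) ≤ (1/2)[153 + √(153² + 4·153·114·113)] = (1/2)[153 + √7907193] = 1482.4866

Kővári–Sós–Turán: let r_1, ..., r_153 be the row sums and z = Σ r_i the total number of 1s. Each pair of columns can share at most one row with both entries 1 (else a 2×2 all-ones block appears), so Σ_i C(r_i, 2) ≤ C(114, 2) = 6441. By convexity Σ_i C(r_i, 2) ≥ 153·C(z/153, 2) = z(z − 153)/(2·153), giving z² − 153z − 153·114·113 ≤ 0 and hence z ≤ (1/2)[153 + √(23409 + 4·1970946)] = (1/2)[153 + √7907193] ≈ (1/2)(153 + 2811.9732) = 1482.4866.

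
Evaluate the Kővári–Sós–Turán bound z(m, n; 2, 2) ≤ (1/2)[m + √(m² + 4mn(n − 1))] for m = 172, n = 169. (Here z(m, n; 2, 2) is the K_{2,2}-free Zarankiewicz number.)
z(172, 169; 2, 2) ≤ (1/2)[172 + √(172² + 4·172·169·168)] = (1/2)[172 + √19563280] = 2297.5198

Kővári–Sós–Turán: let r_1, ..., r_172 be the row sums and z = Σ r_i the total number of 1s. Each pair of columns can share at most one row with both entries 1 (else a 2×2 all-ones block appears), so Σ_i C(r_i, 2) ≤ C(169, 2) = 14196. By convexity Σ_i C(r_i, 2) ≥ 172·C(z/172, 2) = z(z − 172)/(2·172), giving z² − 172z − 172·169·168 ≤ 0 and hence z ≤ (1/2)[172 + √(29584 + 4·4883424)] = (1/2)[172 + √19563280] ≈ (1/2)(172 + 4423.0397) = 2297.5198.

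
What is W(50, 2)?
W(50, 2) = 50 + 1 = 51

A 2-term AP is any pair of integers, so a monochromatic 2-AP exists iff some colour is used at least twice. With 50 colours, the colouring i ↦ i on {1, ..., 50} uses each colour once, avoiding any monochromatic pair, so W(50, 2) > 50. For {1, ..., 51}, pigeonhole forces two integers of the same colour, which form a monochromatic 2-AP. Hence W(50, 2) = 51.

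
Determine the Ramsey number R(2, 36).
R(2, 36) = 36

R(2, k) = k for all k ≥ 2: in a 2-colouring of K_k, either some edge is red (a red K_2) or all edges are blue (a blue K_k). And K_{35} coloured all-blue has no blue K_36, so R(2, 36) > 35. Hence R(2, 36) = 36.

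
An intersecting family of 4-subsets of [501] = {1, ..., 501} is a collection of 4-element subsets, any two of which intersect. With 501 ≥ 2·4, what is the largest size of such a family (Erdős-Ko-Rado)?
max |F| = C(500, 3) = 20708500

The Erdős-Ko-Rado theorem states: for n ≥ 2k, an intersecting family of k-subsets of an n-element set has size at most C(n − 1, k − 1), with equality for 'star' families {A ⊆ [n] : |A| = k, i ∈ A} (fix an element i). For n = 501, k = 4: C(500, 3) = 20708500.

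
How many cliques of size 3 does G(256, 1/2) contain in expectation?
E[# K_3] = C(256, 3) · (1/2)^C(3, 2) = 2763520 / 2^3 = 345440

For each 3-subset S of vertices (there are C(256, 3) = 2763520 such S), let X_S = 1 if S induces a K_3 (all C(3, 2) = 3 edges present). Then P(X_S = 1) = (1/2)^3 = 1/8. By linearity of expectation, E[# K_3] = C(256, 3) · (1/2)^3 = 2763520 / 8 = 345440.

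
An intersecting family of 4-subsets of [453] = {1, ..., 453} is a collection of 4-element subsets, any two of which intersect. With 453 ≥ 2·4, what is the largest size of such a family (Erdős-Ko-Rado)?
max |F| = C(452, 3) = 15288900

Erdős-Ko-Rado (1961): when n ≥ 2k, max |F| = C(n−1, k−1). The bound is attained by the star {A : i ∈ A} for any fixed i ∈ [n]. Here C(453−1, 4−1) = C(452, 3) = 15288900.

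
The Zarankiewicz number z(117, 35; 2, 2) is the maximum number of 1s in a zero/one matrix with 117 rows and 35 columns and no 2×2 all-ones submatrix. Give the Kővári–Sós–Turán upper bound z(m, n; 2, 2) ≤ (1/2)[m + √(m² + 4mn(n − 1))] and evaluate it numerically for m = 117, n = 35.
z(117, 35; 2, 2) ≤ (1/2)[117 + √(117² + 4·117·35·34)] = (1/2)[117 + √570609] = 436.1933

Kővári–Sós–Turán: let r_1, ..., r_117 be the row sums and z = Σ r_i the total number of 1s. Each pair of columns can share at most one row with both entries 1 (else a 2×2 all-ones block appears), so Σ_i C(r_i, 2) ≤ C(35, 2) = 595. By convexity Σ_i C(r_i, 2) ≥ 117·C(z/117, 2) = z(z − 117)/(2·117), giving z² − 117z − 117·35·34 ≤ 0 and hence z ≤ (1/2)[117 + √(13689 + 4·139230)] = (1/2)[117 + √570609] ≈ (1/2)(117 + 755.3867) = 436.1933.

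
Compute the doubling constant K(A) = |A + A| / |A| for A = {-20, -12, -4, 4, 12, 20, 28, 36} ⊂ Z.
K = |A + A| / |A| = 15/8

Enumerate A + A = {a + b : a, b ∈ A}. With |A| = 8, there are |A|^2 = 64 ordered sum pairs; collecting distinct values, A + A = {-40, -32, -24, -16, -8, 0, 8, 16, 24, 32, 40, 48, 56, 64, 72}, so |A + A| = 15. Thus K = 15/8. Here |A + A| = 2|A| − 1 = 15, the minimum possible — so K = 15/8 is minimal, which holds iff A is an arithmetic progression.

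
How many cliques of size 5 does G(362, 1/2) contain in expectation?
E[# K_5] = C(362, 5) · (1/2)^C(5, 2) = 50386536012 / 2^10 = 12596634003/256 ≈ 49205601.574219

For each 5-subset S of vertices (there are C(362, 5) = 50386536012 such S), let X_S = 1 if S induces a K_5 (all C(5, 2) = 10 edges present). Then P(X_S = 1) = (1/2)^10 = 1/1024. By linearity of expectation, E[# K_5] = C(362, 5) · (1/2)^10 = 50386536012 / 1024 = 12596634003/256 ≈ 49205601.574219.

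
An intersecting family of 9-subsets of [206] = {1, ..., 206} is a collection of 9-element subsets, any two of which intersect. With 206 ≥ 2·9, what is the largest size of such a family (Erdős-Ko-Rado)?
max |F| = C(205, 8) = 67368244751775

The Erdős-Ko-Rado theorem states: for n ≥ 2k, an intersecting family of k-subsets of an n-element set has size at most C(n − 1, k − 1), with equality for 'star' families {A ⊆ [n] : |A| = k, i ∈ A} (fix an element i). For n = 206, k = 9: C(205, 8) = 67368244751775.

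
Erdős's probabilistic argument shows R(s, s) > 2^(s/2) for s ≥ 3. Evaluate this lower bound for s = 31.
2^(31/2) = 46340.95; so R(31, 31) > 46340.95

Colour each edge of K_n uniformly at random with red/blue. The expected number of monochromatic K_31 is C(n, 31) · 2 · 2^(−C(31,2)). If C(n, 31) · 2^(1 − C(31,2)) < 1, then with positive probability no monochromatic K_31 exists, so R(31, 31) > n. The standard estimate C(n, 31) ≤ n^31/31! shows this inequality holds whenever n ≤ 2^(31/2) (since 31! · 2^(C(31,2) − 1) > 2^(31^2/2) ≥ n^31). Hence R(31, 31) > 2^(31/2) = 46340.95.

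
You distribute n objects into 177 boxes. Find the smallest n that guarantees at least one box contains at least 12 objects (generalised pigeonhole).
n = (12 − 1)·177 + 1 = 1948

By the generalised pigeonhole principle, to guarantee some box contains ≥ r objects we need more than (r − 1) · k objects total. Threshold: n = (r − 1) · k + 1. With r = 12 and k = 177: n = 11 · 177 + 1 = 1947 + 1 = 1948. For n = 1947 = 11 · 177, we can put exactly 11 objects in every box, avoiding 12 in any single one — so 1948 is tight.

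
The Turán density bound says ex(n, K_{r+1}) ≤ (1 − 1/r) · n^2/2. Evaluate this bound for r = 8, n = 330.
Turán density bound = (7/8) · 330^2/2 = 190575/4 ≈ 47643.75

Turán's theorem: ex(n, K_{r+1}) is achieved by the complete r-partite Turán graph T(n, r) with parts as balanced as possible, and is at most (1 − 1/r) · n^2/2. For r = 8, n = 330: the density bound is (7/8) · 108900/2 = 190575/4 ≈ 47643.75. The integer-valued extremum is e(T(330, 8)) = 47643, which is strictly less than the density bound 190575/4 since 8 ∤ 330 (the parts of T(330, 8) cannot all be equal).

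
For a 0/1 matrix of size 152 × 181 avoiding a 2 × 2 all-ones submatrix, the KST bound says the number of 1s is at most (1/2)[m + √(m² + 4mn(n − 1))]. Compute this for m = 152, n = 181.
z(152, 181; 2, 2) ≤ (1/2)[152 + √(152² + 4·152·181·180)] = (1/2)[152 + √19831744] = 2302.6423

Kővári–Sós–Turán: let r_1, ..., r_152 be the row sums and z = Σ r_i the total number of 1s. Each pair of columns can share at most one row with both entries 1 (else a 2×2 all-ones block appears), so Σ_i C(r_i, 2) ≤ C(181, 2) = 16290. By convexity Σ_i C(r_i, 2) ≥ 152·C(z/152, 2) = z(z − 152)/(2·152), giving z² − 152z − 152·181·180 ≤ 0 and hence z ≤ (1/2)[152 + √(23104 + 4·4952160)] = (1/2)[152 + √19831744] ≈ (1/2)(152 + 4453.2846) = 2302.6423.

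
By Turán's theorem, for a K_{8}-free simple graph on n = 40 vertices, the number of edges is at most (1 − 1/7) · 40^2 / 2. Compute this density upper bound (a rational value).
Turán density bound = (6/7) · 40^2/2 = 4800/7 ≈ 685.7143

Turán's theorem: ex(n, K_{r+1}) is achieved by the complete r-partite Turán graph T(n, r) with parts as balanced as possible, and is at most (1 − 1/r) · n^2/2. For r = 7, n = 40: the density bound is (6/7) · 1600/2 = 4800/7 ≈ 685.7143. The integer-valued extremum is e(T(40, 7)) = 685, which is strictly less than the density bound 4800/7 since 7 ∤ 40 (the parts of T(40, 7) cannot all be equal).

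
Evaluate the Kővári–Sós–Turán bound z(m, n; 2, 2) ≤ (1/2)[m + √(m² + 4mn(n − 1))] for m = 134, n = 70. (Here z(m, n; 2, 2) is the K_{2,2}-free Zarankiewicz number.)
z(134, 70; 2, 2) ≤ (1/2)[134 + √(134² + 4·134·70·69)] = (1/2)[134 + √2606836] = 874.285

Kővári–Sós–Turán: let r_1, ..., r_134 be the row sums and z = Σ r_i the total number of 1s. Each pair of columns can share at most one row with both entries 1 (else a 2×2 all-ones block appears), so Σ_i C(r_i, 2) ≤ C(70, 2) = 2415. By convexity Σ_i C(r_i, 2) ≥ 134·C(z/134, 2) = z(z − 134)/(2·134), giving z² − 134z − 134·70·69 ≤ 0 and hence z ≤ (1/2)[134 + √(17956 + 4·647220)] = (1/2)[134 + √2606836] ≈ (1/2)(134 + 1614.5699) = 874.285.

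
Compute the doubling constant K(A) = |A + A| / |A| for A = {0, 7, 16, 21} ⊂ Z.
K = |A + A| / |A| = 10/4 = 5/2

Enumerate A + A = {a + b : a, b ∈ A}. With |A| = 4, there are |A|^2 = 16 ordered sum pairs; collecting distinct values, A + A = {0, 7, 14, 16, 21, 23, 28, 32, 37, 42}, so |A + A| = 10. Thus K = 10/4 = 5/2. For comparison, the minimum possible |A + A| over all 4-element sets is 2·4 − 1 = 7 (so min K = 7/4), attained only by arithmetic progressions.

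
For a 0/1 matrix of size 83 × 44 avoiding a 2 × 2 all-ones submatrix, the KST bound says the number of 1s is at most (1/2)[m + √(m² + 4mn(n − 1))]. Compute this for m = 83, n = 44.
z(83, 44; 2, 2) ≤ (1/2)[83 + √(83² + 4·83·44·43)] = (1/2)[83 + √635033] = 439.9448

Kővári–Sós–Turán: let r_1, ..., r_83 be the row sums and z = Σ r_i the total number of 1s. Each pair of columns can share at most one row with both entries 1 (else a 2×2 all-ones block appears), so Σ_i C(r_i, 2) ≤ C(44, 2) = 946. By convexity Σ_i C(r_i, 2) ≥ 83·C(z/83, 2) = z(z − 83)/(2·83), giving z² − 83z − 83·44·43 ≤ 0 and hence z ≤ (1/2)[83 + √(6889 + 4·157036)] = (1/2)[83 + √635033] ≈ (1/2)(83 + 796.8896) = 439.9448.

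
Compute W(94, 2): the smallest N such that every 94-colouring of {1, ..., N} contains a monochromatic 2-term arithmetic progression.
W(94, 2) = 94 + 1 = 95

A 2-term AP is any pair of integers, so a monochromatic 2-AP exists iff some colour is used at least twice. With 94 colours, the colouring i ↦ i on {1, ..., 94} uses each colour once, avoiding any monochromatic pair, so W(94, 2) > 94. For {1, ..., 95}, pigeonhole forces two integers of the same colour, which form a monochromatic 2-AP. Hence W(94, 2) = 95.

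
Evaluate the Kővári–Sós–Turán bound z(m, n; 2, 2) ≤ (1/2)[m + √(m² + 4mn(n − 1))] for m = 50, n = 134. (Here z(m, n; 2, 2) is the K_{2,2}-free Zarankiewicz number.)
z(50, 134; 2, 2) ≤ (1/2)[50 + √(50² + 4·50·134·133)] = (1/2)[50 + √3566900] = 969.3119

Kővári–Sós–Turán: let r_1, ..., r_50 be the row sums and z = Σ r_i the total number of 1s. Each pair of columns can share at most one row with both entries 1 (else a 2×2 all-ones block appears), so Σ_i C(r_i, 2) ≤ C(134, 2) = 8911. By convexity Σ_i C(r_i, 2) ≥ 50·C(z/50, 2) = z(z − 50)/(2·50), giving z² − 50z − 50·134·133 ≤ 0 and hence z ≤ (1/2)[50 + √(2500 + 4·891100)] = (1/2)[50 + √3566900] ≈ (1/2)(50 + 1888.6238) = 969.3119.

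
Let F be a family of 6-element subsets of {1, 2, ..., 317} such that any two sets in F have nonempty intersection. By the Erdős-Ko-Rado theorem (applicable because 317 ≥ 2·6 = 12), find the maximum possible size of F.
max |F| = C(316, 5) = 25435774728

Erdős-Ko-Rado (1961): when n ≥ 2k, max |F| = C(n−1, k−1). The bound is attained by the star {A : i ∈ A} for any fixed i ∈ [n]. Here C(317−1, 6−1) = C(316, 5) = 25435774728.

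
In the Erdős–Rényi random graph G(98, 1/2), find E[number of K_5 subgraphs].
E[# K_5] = C(98, 5) · (1/2)^C(5, 2) = 67910864 / 2^10 = 4244429/64 = 66319.203125

For each 5-subset S of vertices (there are C(98, 5) = 67910864 such S), let X_S = 1 if S induces a K_5 (all C(5, 2) = 10 edges present). Then P(X_S = 1) = (1/2)^10 = 1/1024. By linearity of expectation, E[# K_5] = C(98, 5) · (1/2)^10 = 67910864 / 1024 = 4244429/64 = 66319.203125.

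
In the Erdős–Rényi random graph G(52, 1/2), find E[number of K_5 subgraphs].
E[# K_5] = C(52, 5) · (1/2)^C(5, 2) = 2598960 / 2^10 = 162435/64 = 2538.046875

For each 5-subset S of vertices (there are C(52, 5) = 2598960 such S), let X_S = 1 if S induces a K_5 (all C(5, 2) = 10 edges present). Then P(X_S = 1) = (1/2)^10 = 1/1024. By linearity of expectation, E[# K_5] = C(52, 5) · (1/2)^10 = 2598960 / 1024 = 162435/64 = 2538.046875.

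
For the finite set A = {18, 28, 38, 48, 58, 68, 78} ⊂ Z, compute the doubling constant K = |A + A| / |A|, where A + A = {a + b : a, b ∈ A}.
K = |A + A| / |A| = 13/7

Enumerate A + A = {a + b : a, b ∈ A}. With |A| = 7, there are |A|^2 = 49 ordered sum pairs; collecting distinct values, A + A = {36, 46, 56, 66, 76, 86, 96, 106, 116, 126, 136, 146, 156}, so |A + A| = 13. Thus K = 13/7. Here |A + A| = 2|A| − 1 = 13, the minimum possible — so K = 13/7 is minimal, which holds iff A is an arithmetic progression.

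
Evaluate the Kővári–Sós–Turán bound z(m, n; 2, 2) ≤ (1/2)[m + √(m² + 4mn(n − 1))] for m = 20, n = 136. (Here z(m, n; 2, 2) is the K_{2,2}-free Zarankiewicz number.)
z(20, 136; 2, 2) ≤ (1/2)[20 + √(20² + 4·20·136·135)] = (1/2)[20 + √1469200] = 616.0528

Kővári–Sós–Turán: let r_1, ..., r_20 be the row sums and z = Σ r_i the total number of 1s. Each pair of columns can share at most one row with both entries 1 (else a 2×2 all-ones block appears), so Σ_i C(r_i, 2) ≤ C(136, 2) = 9180. By convexity Σ_i C(r_i, 2) ≥ 20·C(z/20, 2) = z(z − 20)/(2·20), giving z² − 20z − 20·136·135 ≤ 0 and hence z ≤ (1/2)[20 + √(400 + 4·367200)] = (1/2)[20 + √1469200] ≈ (1/2)(20 + 1212.1056) = 616.0528.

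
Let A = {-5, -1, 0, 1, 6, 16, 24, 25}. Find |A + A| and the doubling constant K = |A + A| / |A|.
K = |A + A| / |A| = 32/8 = 4

Enumerate A + A = {a + b : a, b ∈ A}. With |A| = 8, there are |A|^2 = 64 ordered sum pairs; collecting distinct values, A + A = {-10, -6, -5, -4, -2, -1, 0, 1, 2, 5, 6, 7, 11, 12, 15, 16, 17, 19, 20, 22, 23, 24, 25, 26, 30, 31, 32, 40, 41, 48, 49, 50}, so |A + A| = 32. Thus K = 32/8 = 4. For comparison, the minimum possible |A + A| over all 8-element sets is 2·8 − 1 = 15 (so min K = 15/8), attained only by arithmetic progressions.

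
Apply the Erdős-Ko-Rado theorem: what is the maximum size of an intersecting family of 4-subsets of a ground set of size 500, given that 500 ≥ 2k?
max |F| = C(499, 3) = 20584249

The Erdős-Ko-Rado theorem states: for n ≥ 2k, an intersecting family of k-subsets of an n-element set has size at most C(n − 1, k − 1), with equality for 'star' families {A ⊆ [n] : |A| = k, i ∈ A} (fix an element i). For n = 500, k = 4: C(499, 3) = 20584249.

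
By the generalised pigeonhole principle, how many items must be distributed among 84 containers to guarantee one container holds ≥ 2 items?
n = (2 − 1)·84 + 1 = 85

By the generalised pigeonhole principle, to guarantee some box contains ≥ r objects we need more than (r − 1) · k objects total. Threshold: n = (r − 1) · k + 1. With r = 2 and k = 84: n = 1 · 84 + 1 = 84 + 1 = 85. For n = 84 = 1 · 84, we can put exactly 1 objects in every box, avoiding 2 in any single one — so 85 is tight.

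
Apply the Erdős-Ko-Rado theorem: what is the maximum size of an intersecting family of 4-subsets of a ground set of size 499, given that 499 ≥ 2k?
max |F| = C(498, 3) = 20460496

The Erdős-Ko-Rado theorem states: for n ≥ 2k, an intersecting family of k-subsets of an n-element set has size at most C(n − 1, k − 1), with equality for 'star' families {A ⊆ [n] : |A| = k, i ∈ A} (fix an element i). For n = 499, k = 4: C(498, 3) = 20460496.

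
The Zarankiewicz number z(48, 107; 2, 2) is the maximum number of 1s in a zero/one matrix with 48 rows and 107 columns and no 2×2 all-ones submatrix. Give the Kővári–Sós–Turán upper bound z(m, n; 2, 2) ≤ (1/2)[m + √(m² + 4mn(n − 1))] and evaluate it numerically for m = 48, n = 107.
z(48, 107; 2, 2) ≤ (1/2)[48 + √(48² + 4·48·107·106)] = (1/2)[48 + √2179968] = 762.2357

Kővári–Sós–Turán: let r_1, ..., r_48 be the row sums and z = Σ r_i the total number of 1s. Each pair of columns can share at most one row with both entries 1 (else a 2×2 all-ones block appears), so Σ_i C(r_i, 2) ≤ C(107, 2) = 5671. By convexity Σ_i C(r_i, 2) ≥ 48·C(z/48, 2) = z(z − 48)/(2·48), giving z² − 48z − 48·107·106 ≤ 0 and hence z ≤ (1/2)[48 + √(2304 + 4·544416)] = (1/2)[48 + √2179968] ≈ (1/2)(48 + 1476.4715) = 762.2357.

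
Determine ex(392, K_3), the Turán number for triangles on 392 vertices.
ex(392, K_3) = ⌊392^2/4⌋ = 38416

Mantel (1907): a triangle-free graph on n vertices has at most ⌊n^2/4⌋ edges, with equality for the complete bipartite graph K_{⌊n/2⌋, ⌈n/2⌉}. For n = 392: ⌊392^2/4⌋ = ⌊153664/4⌋ = 38416. The extremal graph is K_{196, 196}, which has 196·196 = 38416 edges.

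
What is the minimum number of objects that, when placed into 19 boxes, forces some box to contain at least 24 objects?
n = (24 − 1)·19 + 1 = 438

By the generalised pigeonhole principle, to guarantee some box contains ≥ r objects we need more than (r − 1) · k objects total. Threshold: n = (r − 1) · k + 1. With r = 24 and k = 19: n = 23 · 19 + 1 = 437 + 1 = 438. For n = 437 = 23 · 19, we can put exactly 23 objects in every box, avoiding 24 in any single one — so 438 is tight.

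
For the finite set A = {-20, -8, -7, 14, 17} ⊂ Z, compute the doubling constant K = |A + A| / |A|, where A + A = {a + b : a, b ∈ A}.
K = |A + A| / |A| = 15/5 = 3

Enumerate A + A = {a + b : a, b ∈ A}. With |A| = 5, there are |A|^2 = 25 ordered sum pairs; collecting distinct values, A + A = {-40, -28, -27, -16, -15, -14, -6, -3, 6, 7, 9, 10, 28, 31, 34}, so |A + A| = 15. Thus K = 15/5 = 3. For comparison, the minimum possible |A + A| over all 5-element sets is 2·5 − 1 = 9 (so min K = 9/5), attained only by arithmetic progressions.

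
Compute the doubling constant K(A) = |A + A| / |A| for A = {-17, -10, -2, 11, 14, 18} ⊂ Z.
K = |A + A| / |A| = 20/6 = 10/3

Enumerate A + A = {a + b : a, b ∈ A}. With |A| = 6, there are |A|^2 = 36 ordered sum pairs; collecting distinct values, A + A = {-34, -27, -20, -19, -12, -6, -4, -3, 1, 4, 8, 9, 12, 16, 22, 25, 28, 29, 32, 36}, so |A + A| = 20. Thus K = 20/6 = 10/3. For comparison, the minimum possible |A + A| over all 6-element sets is 2·6 − 1 = 11 (so min K = 11/6), attained only by arithmetic progressions.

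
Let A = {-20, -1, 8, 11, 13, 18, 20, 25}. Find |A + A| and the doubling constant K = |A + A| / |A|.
K = |A + A| / |A| = 28/8 = 7/2

Enumerate A + A = {a + b : a, b ∈ A}. With |A| = 8, there are |A|^2 = 64 ordered sum pairs; collecting distinct values, A + A = {-40, -21, -12, -9, -7, -2, 0, 5, 7, 10, 12, 16, 17, 19, 21, 22, 24, 26, 28, 29, 31, 33, 36, 38, 40, 43, 45, 50}, so |A + A| = 28. Thus K = 28/8 = 7/2. For comparison, the minimum possible |A + A| over all 8-element sets is 2·8 − 1 = 15 (so min K = 15/8), attained only by arithmetic progressions.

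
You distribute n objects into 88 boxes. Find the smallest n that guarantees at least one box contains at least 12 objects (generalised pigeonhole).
n = (12 − 1)·88 + 1 = 969

By the generalised pigeonhole principle, to guarantee some box contains ≥ r objects we need more than (r − 1) · k objects total. Threshold: n = (r − 1) · k + 1. With r = 12 and k = 88: n = 11 · 88 + 1 = 968 + 1 = 969. For n = 968 = 11 · 88, we can put exactly 11 objects in every box, avoiding 12 in any single one — so 969 is tight.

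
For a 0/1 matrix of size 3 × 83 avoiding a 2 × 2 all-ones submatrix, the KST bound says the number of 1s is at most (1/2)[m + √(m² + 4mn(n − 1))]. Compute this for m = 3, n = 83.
z(3, 83; 2, 2) ≤ (1/2)[3 + √(3² + 4·3·83·82)] = (1/2)[3 + √81681] = 144.3994

Kővári–Sós–Turán: let r_1, ..., r_3 be the row sums and z = Σ r_i the total number of 1s. Each pair of columns can share at most one row with both entries 1 (else a 2×2 all-ones block appears), so Σ_i C(r_i, 2) ≤ C(83, 2) = 3403. By convexity Σ_i C(r_i, 2) ≥ 3·C(z/3, 2) = z(z − 3)/(2·3), giving z² − 3z − 3·83·82 ≤ 0 and hence z ≤ (1/2)[3 + √(9 + 4·20418)] = (1/2)[3 + √81681] ≈ (1/2)(3 + 285.7989) = 144.3994.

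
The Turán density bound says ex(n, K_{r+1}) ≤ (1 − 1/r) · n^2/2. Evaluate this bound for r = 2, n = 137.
Turán density bound = (1/2) · 137^2/2 = 18769/4 ≈ 4692.25

Turán's theorem: ex(n, K_{r+1}) is achieved by the complete r-partite Turán graph T(n, r) with parts as balanced as possible, and is at most (1 − 1/r) · n^2/2. For r = 2, n = 137: the density bound is (1/2) · 18769/2 = 18769/4 ≈ 4692.25. The integer-valued extremum is e(T(137, 2)) = 4692, which is strictly less than the density bound 18769/4 since 2 ∤ 137 (the parts of T(137, 2) cannot all be equal).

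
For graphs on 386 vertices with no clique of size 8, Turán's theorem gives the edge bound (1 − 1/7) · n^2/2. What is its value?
Turán density bound = (6/7) · 386^2/2 = 446988/7 ≈ 63855.4286

Turán's theorem: ex(n, K_{r+1}) is achieved by the complete r-partite Turán graph T(n, r) with parts as balanced as possible, and is at most (1 − 1/r) · n^2/2. For r = 7, n = 386: the density bound is (6/7) · 148996/2 = 446988/7 ≈ 63855.4286. The integer-valued extremum is e(T(386, 7)) = 63855, which is strictly less than the density bound 446988/7 since 7 ∤ 386 (the parts of T(386, 7) cannot all be equal).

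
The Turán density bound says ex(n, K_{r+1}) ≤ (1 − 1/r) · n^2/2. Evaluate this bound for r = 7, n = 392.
Turán density bound = (6/7) · 392^2/2 = 65856

Turán's theorem: ex(n, K_{r+1}) is achieved by the complete r-partite Turán graph T(n, r) with parts as balanced as possible, and is at most (1 − 1/r) · n^2/2. For r = 7, n = 392: the density bound is (6/7) · 153664/2 = 65856. Since 7 ∣ 392, the Turán graph T(392, 7) has parts of equal size 56, and its edge count e(T(392, 7)) = 65856 attains the density bound exactly.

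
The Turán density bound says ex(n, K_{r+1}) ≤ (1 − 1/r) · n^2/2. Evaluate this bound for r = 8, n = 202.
Turán density bound = (7/8) · 202^2/2 = 71407/4 ≈ 17851.75

Turán's theorem: ex(n, K_{r+1}) is achieved by the complete r-partite Turán graph T(n, r) with parts as balanced as possible, and is at most (1 − 1/r) · n^2/2. For r = 8, n = 202: the density bound is (7/8) · 40804/2 = 71407/4 ≈ 17851.75. The integer-valued extremum is e(T(202, 8)) = 17851, which is strictly less than the density bound 71407/4 since 8 ∤ 202 (the parts of T(202, 8) cannot all be equal).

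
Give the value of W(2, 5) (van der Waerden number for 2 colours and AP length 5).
W(2, 5) = 178

W(2, 5) = 178. The lower bound W(2, 5) > 177 comes from an explicit good 2-colouring of [1, 177]; the upper bound W(2, 5) ≤ 178 was verified by exhaustive search over 2-colourings of [1, 178].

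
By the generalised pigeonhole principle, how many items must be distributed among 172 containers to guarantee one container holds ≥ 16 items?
n = (16 − 1)·172 + 1 = 2581

By the generalised pigeonhole principle, to guarantee some box contains ≥ r objects we need more than (r − 1) · k objects total. Threshold: n = (r − 1) · k + 1. With r = 16 and k = 172: n = 15 · 172 + 1 = 2580 + 1 = 2581. For n = 2580 = 15 · 172, we can put exactly 15 objects in every box, avoiding 16 in any single one — so 2581 is tight.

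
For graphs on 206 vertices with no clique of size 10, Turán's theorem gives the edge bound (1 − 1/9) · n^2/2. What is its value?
Turán density bound = (8/9) · 206^2/2 = 169744/9 ≈ 18860.4444

Turán's theorem: ex(n, K_{r+1}) is achieved by the complete r-partite Turán graph T(n, r) with parts as balanced as possible, and is at most (1 − 1/r) · n^2/2. For r = 9, n = 206: the density bound is (8/9) · 42436/2 = 169744/9 ≈ 18860.4444. The integer-valued extremum is e(T(206, 9)) = 18860, which is strictly less than the density bound 169744/9 since 9 ∤ 206 (the parts of T(206, 9) cannot all be equal).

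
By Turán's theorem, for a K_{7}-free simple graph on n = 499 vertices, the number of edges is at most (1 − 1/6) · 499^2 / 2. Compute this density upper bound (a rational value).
Turán density bound = (5/6) · 499^2/2 = 1245005/12 ≈ 103750.4167

Turán's theorem: ex(n, K_{r+1}) is achieved by the complete r-partite Turán graph T(n, r) with parts as balanced as possible, and is at most (1 − 1/r) · n^2/2. For r = 6, n = 499: the density bound is (5/6) · 249001/2 = 1245005/12 ≈ 103750.4167. The integer-valued extremum is e(T(499, 6)) = 103750, which is strictly less than the density bound 1245005/12 since 6 ∤ 499 (the parts of T(499, 6) cannot all be equal).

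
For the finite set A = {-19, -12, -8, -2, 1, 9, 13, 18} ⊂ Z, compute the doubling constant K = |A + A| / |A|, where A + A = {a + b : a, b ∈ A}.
K = |A + A| / |A| = 32/8 = 4

Enumerate A + A = {a + b : a, b ∈ A}. With |A| = 8, there are |A|^2 = 64 ordered sum pairs; collecting distinct values, A + A = {-38, -31, -27, -24, -21, -20, -18, -16, -14, -11, -10, -7, -6, -4, -3, -1, 1, 2, 5, 6, 7, 10, 11, 14, 16, 18, 19, 22, 26, 27, 31, 36}, so |A + A| = 32. Thus K = 32/8 = 4. For comparison, the minimum possible |A + A| over all 8-element sets is 2·8 − 1 = 15 (so min K = 15/8), attained only by arithmetic progressions.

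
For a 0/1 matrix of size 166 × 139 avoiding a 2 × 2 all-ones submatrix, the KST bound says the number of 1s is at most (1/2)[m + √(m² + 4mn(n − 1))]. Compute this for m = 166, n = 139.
z(166, 139; 2, 2) ≤ (1/2)[166 + √(166² + 4·166·139·138)] = (1/2)[166 + √12764404] = 1869.3653

Kővári–Sós–Turán: let r_1, ..., r_166 be the row sums and z = Σ r_i the total number of 1s. Each pair of columns can share at most one row with both entries 1 (else a 2×2 all-ones block appears), so Σ_i C(r_i, 2) ≤ C(139, 2) = 9591. By convexity Σ_i C(r_i, 2) ≥ 166·C(z/166, 2) = z(z − 166)/(2·166), giving z² − 166z − 166·139·138 ≤ 0 and hence z ≤ (1/2)[166 + √(27556 + 4·3184212)] = (1/2)[166 + √12764404] ≈ (1/2)(166 + 3572.7306) = 1869.3653.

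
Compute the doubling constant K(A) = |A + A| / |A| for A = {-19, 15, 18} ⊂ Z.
K = |A + A| / |A| = 6/3 = 2

Enumerate A + A = {a + b : a, b ∈ A}. With |A| = 3, there are |A|^2 = 9 ordered sum pairs; collecting distinct values, A + A = {-38, -4, -1, 30, 33, 36}, so |A + A| = 6. Thus K = 6/3 = 2. For comparison, the minimum possible |A + A| over all 3-element sets is 2·3 − 1 = 5 (so min K = 5/3), attained only by arithmetic progressions.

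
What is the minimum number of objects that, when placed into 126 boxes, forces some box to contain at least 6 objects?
n = (6 − 1)·126 + 1 = 631

By the generalised pigeonhole principle, to guarantee some box contains ≥ r objects we need more than (r − 1) · k objects total. Threshold: n = (r − 1) · k + 1. With r = 6 and k = 126: n = 5 · 126 + 1 = 630 + 1 = 631. For n = 630 = 5 · 126, we can put exactly 5 objects in every box, avoiding 6 in any single one — so 631 is tight.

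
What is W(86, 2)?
W(86, 2) = 86 + 1 = 87

A 2-term AP is any pair of integers, so a monochromatic 2-AP exists iff some colour is used at least twice. With 86 colours, the colouring i ↦ i on {1, ..., 86} uses each colour once, avoiding any monochromatic pair, so W(86, 2) > 86. For {1, ..., 87}, pigeonhole forces two integers of the same colour, which form a monochromatic 2-AP. Hence W(86, 2) = 87.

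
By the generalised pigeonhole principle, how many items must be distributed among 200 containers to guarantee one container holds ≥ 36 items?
n = (36 − 1)·200 + 1 = 7001

By the generalised pigeonhole principle, to guarantee some box contains ≥ r objects we need more than (r − 1) · k objects total. Threshold: n = (r − 1) · k + 1. With r = 36 and k = 200: n = 35 · 200 + 1 = 7000 + 1 = 7001. For n = 7000 = 35 · 200, we can put exactly 35 objects in every box, avoiding 36 in any single one — so 7001 is tight.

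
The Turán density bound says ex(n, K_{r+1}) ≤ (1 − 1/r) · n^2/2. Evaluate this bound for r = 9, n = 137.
Turán density bound = (8/9) · 137^2/2 = 75076/9 ≈ 8341.7778

Turán's theorem: ex(n, K_{r+1}) is achieved by the complete r-partite Turán graph T(n, r) with parts as balanced as possible, and is at most (1 − 1/r) · n^2/2. For r = 9, n = 137: the density bound is (8/9) · 18769/2 = 75076/9 ≈ 8341.7778. The integer-valued extremum is e(T(137, 9)) = 8341, which is strictly less than the density bound 75076/9 since 9 ∤ 137 (the parts of T(137, 9) cannot all be equal).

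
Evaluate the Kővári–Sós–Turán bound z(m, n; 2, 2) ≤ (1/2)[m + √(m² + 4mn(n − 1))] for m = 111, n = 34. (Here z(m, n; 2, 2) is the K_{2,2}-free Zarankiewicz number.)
z(111, 34; 2, 2) ≤ (1/2)[111 + √(111² + 4·111·34·33)] = (1/2)[111 + √510489] = 412.7426

Kővári–Sós–Turán: let r_1, ..., r_111 be the row sums and z = Σ r_i the total number of 1s. Each pair of columns can share at most one row with both entries 1 (else a 2×2 all-ones block appears), so Σ_i C(r_i, 2) ≤ C(34, 2) = 561. By convexity Σ_i C(r_i, 2) ≥ 111·C(z/111, 2) = z(z − 111)/(2·111), giving z² − 111z − 111·34·33 ≤ 0 and hence z ≤ (1/2)[111 + √(12321 + 4·124542)] = (1/2)[111 + √510489] ≈ (1/2)(111 + 714.4851) = 412.7426.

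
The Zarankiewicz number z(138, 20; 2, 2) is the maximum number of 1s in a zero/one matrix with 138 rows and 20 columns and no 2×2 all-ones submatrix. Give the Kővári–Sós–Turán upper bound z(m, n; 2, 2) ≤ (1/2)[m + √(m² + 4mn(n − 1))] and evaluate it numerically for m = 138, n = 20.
z(138, 20; 2, 2) ≤ (1/2)[138 + √(138² + 4·138·20·19)] = (1/2)[138 + √228804] = 308.1673

Kővári–Sós–Turán: let r_1, ..., r_138 be the row sums and z = Σ r_i the total number of 1s. Each pair of columns can share at most one row with both entries 1 (else a 2×2 all-ones block appears), so Σ_i C(r_i, 2) ≤ C(20, 2) = 190. By convexity Σ_i C(r_i, 2) ≥ 138·C(z/138, 2) = z(z − 138)/(2·138), giving z² − 138z − 138·20·19 ≤ 0 and hence z ≤ (1/2)[138 + √(19044 + 4·52440)] = (1/2)[138 + √228804] ≈ (1/2)(138 + 478.3346) = 308.1673.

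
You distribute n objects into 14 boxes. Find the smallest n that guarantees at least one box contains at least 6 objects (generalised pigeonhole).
n = (6 − 1)·14 + 1 = 71

By the generalised pigeonhole principle, to guarantee some box contains ≥ r objects we need more than (r − 1) · k objects total. Threshold: n = (r − 1) · k + 1. With r = 6 and k = 14: n = 5 · 14 + 1 = 70 + 1 = 71. For n = 70 = 5 · 14, we can put exactly 5 objects in every box, avoiding 6 in any single one — so 71 is tight.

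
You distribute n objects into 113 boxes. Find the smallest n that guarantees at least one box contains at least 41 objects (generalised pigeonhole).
n = (41 − 1)·113 + 1 = 4521

By the generalised pigeonhole principle, to guarantee some box contains ≥ r objects we need more than (r − 1) · k objects total. Threshold: n = (r − 1) · k + 1. With r = 41 and k = 113: n = 40 · 113 + 1 = 4520 + 1 = 4521. For n = 4520 = 40 · 113, we can put exactly 40 objects in every box, avoiding 41 in any single one — so 4521 is tight.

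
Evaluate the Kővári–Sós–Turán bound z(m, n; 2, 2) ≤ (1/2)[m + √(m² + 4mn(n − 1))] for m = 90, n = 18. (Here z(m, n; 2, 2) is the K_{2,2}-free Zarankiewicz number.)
z(90, 18; 2, 2) ≤ (1/2)[90 + √(90² + 4·90·18·17)] = (1/2)[90 + √118260] = 216.9448

Kővári–Sós–Turán: let r_1, ..., r_90 be the row sums and z = Σ r_i the total number of 1s. Each pair of columns can share at most one row with both entries 1 (else a 2×2 all-ones block appears), so Σ_i C(r_i, 2) ≤ C(18, 2) = 153. By convexity Σ_i C(r_i, 2) ≥ 90·C(z/90, 2) = z(z − 90)/(2·90), giving z² − 90z − 90·18·17 ≤ 0 and hence z ≤ (1/2)[90 + √(8100 + 4·27540)] = (1/2)[90 + √118260] ≈ (1/2)(90 + 343.8895) = 216.9448.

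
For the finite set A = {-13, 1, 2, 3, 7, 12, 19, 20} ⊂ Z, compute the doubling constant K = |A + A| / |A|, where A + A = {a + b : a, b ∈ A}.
K = |A + A| / |A| = 31/8

Enumerate A + A = {a + b : a, b ∈ A}. With |A| = 8, there are |A|^2 = 64 ordered sum pairs; collecting distinct values, A + A = {-26, -12, -11, -10, -6, -1, 2, 3, 4, 5, 6, 7, 8, 9, 10, 13, 14, 15, 19, 20, 21, 22, 23, 24, 26, 27, 31, 32, 38, 39, 40}, so |A + A| = 31. Thus K = 31/8. For comparison, the minimum possible |A + A| over all 8-element sets is 2·8 − 1 = 15 (so min K = 15/8), attained only by arithmetic progressions.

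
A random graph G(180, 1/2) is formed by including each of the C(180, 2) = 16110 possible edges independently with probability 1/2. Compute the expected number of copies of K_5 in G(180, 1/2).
E[# K_5] = C(180, 5) · (1/2)^C(5, 2) = 1488847536 / 2^10 = 93052971/64 = 1453952.671875

For each 5-subset S of vertices (there are C(180, 5) = 1488847536 such S), let X_S = 1 if S induces a K_5 (all C(5, 2) = 10 edges present). Then P(X_S = 1) = (1/2)^10 = 1/1024. By linearity of expectation, E[# K_5] = C(180, 5) · (1/2)^10 = 1488847536 / 1024 = 93052971/64 = 1453952.671875.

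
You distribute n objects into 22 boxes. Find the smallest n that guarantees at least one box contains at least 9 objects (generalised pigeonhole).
n = (9 − 1)·22 + 1 = 177

By the generalised pigeonhole principle, to guarantee some box contains ≥ r objects we need more than (r − 1) · k objects total. Threshold: n = (r − 1) · k + 1. With r = 9 and k = 22: n = 8 · 22 + 1 = 176 + 1 = 177. For n = 176 = 8 · 22, we can put exactly 8 objects in every box, avoiding 9 in any single one — so 177 is tight.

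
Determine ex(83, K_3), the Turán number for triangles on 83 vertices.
ex(83, K_3) = ⌊83^2/4⌋ = 1722

Mantel (1907): a triangle-free graph on n vertices has at most ⌊n^2/4⌋ edges, with equality for the complete bipartite graph K_{⌊n/2⌋, ⌈n/2⌉}. For n = 83: ⌊83^2/4⌋ = ⌊6889/4⌋ = 1722. The extremal graph is K_{41, 42}, which has 41·42 = 1722 edges.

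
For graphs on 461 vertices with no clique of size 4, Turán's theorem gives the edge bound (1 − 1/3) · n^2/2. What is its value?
Turán density bound = (2/3) · 461^2/2 = 212521/3 ≈ 70840.3333

Turán's theorem: ex(n, K_{r+1}) is achieved by the complete r-partite Turán graph T(n, r) with parts as balanced as possible, and is at most (1 − 1/r) · n^2/2. For r = 3, n = 461: the density bound is (2/3) · 212521/2 = 212521/3 ≈ 70840.3333. The integer-valued extremum is e(T(461, 3)) = 70840, which is strictly less than the density bound 212521/3 since 3 ∤ 461 (the parts of T(461, 3) cannot all be equal).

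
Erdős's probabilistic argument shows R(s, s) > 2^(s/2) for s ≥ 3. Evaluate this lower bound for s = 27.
2^(27/2) = 11585.2375; so R(27, 27) > 11585.2375

Colour each edge of K_n uniformly at random with red/blue. The expected number of monochromatic K_27 is C(n, 27) · 2 · 2^(−C(27,2)). If C(n, 27) · 2^(1 − C(27,2)) < 1, then with positive probability no monochromatic K_27 exists, so R(27, 27) > n. The standard estimate C(n, 27) ≤ n^27/27! shows this inequality holds whenever n ≤ 2^(27/2) (since 27! · 2^(C(27,2) − 1) > 2^(27^2/2) ≥ n^27). Hence R(27, 27) > 2^(27/2) = 11585.2375.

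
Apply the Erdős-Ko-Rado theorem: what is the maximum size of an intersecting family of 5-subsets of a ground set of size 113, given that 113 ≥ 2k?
max |F| = C(112, 4) = 6210820

Erdős-Ko-Rado (1961): when n ≥ 2k, max |F| = C(n−1, k−1). The bound is attained by the star {A : i ∈ A} for any fixed i ∈ [n]. Here C(113−1, 5−1) = C(112, 4) = 6210820.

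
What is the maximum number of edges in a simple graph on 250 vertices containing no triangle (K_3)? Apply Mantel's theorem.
ex(250, K_3) = ⌊250^2/4⌋ = 15625

Mantel (1907): a triangle-free graph on n vertices has at most ⌊n^2/4⌋ edges, with equality for the complete bipartite graph K_{⌊n/2⌋, ⌈n/2⌉}. For n = 250: ⌊250^2/4⌋ = ⌊62500/4⌋ = 15625. The extremal graph is K_{125, 125}, which has 125·125 = 15625 edges.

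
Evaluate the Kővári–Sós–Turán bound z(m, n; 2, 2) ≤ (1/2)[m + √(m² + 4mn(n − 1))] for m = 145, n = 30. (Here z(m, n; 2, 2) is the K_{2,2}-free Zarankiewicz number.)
z(145, 30; 2, 2) ≤ (1/2)[145 + √(145² + 4·145·30·29)] = (1/2)[145 + √525625] = 435

Kővári–Sós–Turán: let r_1, ..., r_145 be the row sums and z = Σ r_i the total number of 1s. Each pair of columns can share at most one row with both entries 1 (else a 2×2 all-ones block appears), so Σ_i C(r_i, 2) ≤ C(30, 2) = 435. By convexity Σ_i C(r_i, 2) ≥ 145·C(z/145, 2) = z(z − 145)/(2·145), giving z² − 145z − 145·30·29 ≤ 0 and hence z ≤ (1/2)[145 + √(21025 + 4·126150)] = (1/2)[145 + √525625] ≈ (1/2)(145 + 725) = 435.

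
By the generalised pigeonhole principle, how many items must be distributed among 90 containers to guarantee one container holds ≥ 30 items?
n = (30 − 1)·90 + 1 = 2611

By the generalised pigeonhole principle, to guarantee some box contains ≥ r objects we need more than (r − 1) · k objects total. Threshold: n = (r − 1) · k + 1. With r = 30 and k = 90: n = 29 · 90 + 1 = 2610 + 1 = 2611. For n = 2610 = 29 · 90, we can put exactly 29 objects in every box, avoiding 30 in any single one — so 2611 is tight.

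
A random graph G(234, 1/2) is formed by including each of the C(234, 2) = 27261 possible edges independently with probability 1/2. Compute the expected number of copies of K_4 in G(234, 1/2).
E[# K_4] = C(234, 4) · (1/2)^C(4, 2) = 121747626 / 2^6 = 60873813/32 = 1902306.65625

For each 4-subset S of vertices (there are C(234, 4) = 121747626 such S), let X_S = 1 if S induces a K_4 (all C(4, 2) = 6 edges present). Then P(X_S = 1) = (1/2)^6 = 1/64. By linearity of expectation, E[# K_4] = C(234, 4) · (1/2)^6 = 121747626 / 64 = 60873813/32 = 1902306.65625.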